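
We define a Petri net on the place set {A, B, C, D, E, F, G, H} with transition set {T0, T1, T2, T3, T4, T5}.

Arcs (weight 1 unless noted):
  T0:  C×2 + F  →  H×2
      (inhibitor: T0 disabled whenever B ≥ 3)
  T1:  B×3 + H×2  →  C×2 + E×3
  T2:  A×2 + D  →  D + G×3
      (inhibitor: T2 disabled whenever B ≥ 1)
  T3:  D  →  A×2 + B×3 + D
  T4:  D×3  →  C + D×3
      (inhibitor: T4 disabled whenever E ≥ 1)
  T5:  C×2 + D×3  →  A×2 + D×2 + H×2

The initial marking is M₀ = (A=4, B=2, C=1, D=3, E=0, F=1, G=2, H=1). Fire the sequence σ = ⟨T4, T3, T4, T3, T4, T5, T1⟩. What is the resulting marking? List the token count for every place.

step 1: fire T4:  (A=4, B=2, C=1, D=3, E=0, F=1, G=2, H=1) → (A=4, B=2, C=2, D=3, E=0, F=1, G=2, H=1)
step 2: fire T3:  (A=4, B=2, C=2, D=3, E=0, F=1, G=2, H=1) → (A=6, B=5, C=2, D=3, E=0, F=1, G=2, H=1)
step 3: fire T4:  (A=6, B=5, C=2, D=3, E=0, F=1, G=2, H=1) → (A=6, B=5, C=3, D=3, E=0, F=1, G=2, H=1)
step 4: fire T3:  (A=6, B=5, C=3, D=3, E=0, F=1, G=2, H=1) → (A=8, B=8, C=3, D=3, E=0, F=1, G=2, H=1)
step 5: fire T4:  (A=8, B=8, C=3, D=3, E=0, F=1, G=2, H=1) → (A=8, B=8, C=4, D=3, E=0, F=1, G=2, H=1)
step 6: fire T5:  (A=8, B=8, C=4, D=3, E=0, F=1, G=2, H=1) → (A=10, B=8, C=2, D=2, E=0, F=1, G=2, H=3)
step 7: fire T1:  (A=10, B=8, C=2, D=2, E=0, F=1, G=2, H=3) → (A=10, B=5, C=4, D=2, E=3, F=1, G=2, H=1)

(A=10, B=5, C=4, D=2, E=3, F=1, G=2, H=1)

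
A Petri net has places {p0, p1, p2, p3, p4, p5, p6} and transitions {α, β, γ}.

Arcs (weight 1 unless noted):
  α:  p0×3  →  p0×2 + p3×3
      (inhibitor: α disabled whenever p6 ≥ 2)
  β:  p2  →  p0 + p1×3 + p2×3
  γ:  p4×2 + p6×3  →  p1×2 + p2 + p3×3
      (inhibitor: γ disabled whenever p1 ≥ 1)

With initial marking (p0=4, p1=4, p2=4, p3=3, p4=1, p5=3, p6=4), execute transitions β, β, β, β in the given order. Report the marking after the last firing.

step 1: fire β:  (p0=4, p1=4, p2=4, p3=3, p4=1, p5=3, p6=4) → (p0=5, p1=7, p2=6, p3=3, p4=1, p5=3, p6=4)
step 2: fire β:  (p0=5, p1=7, p2=6, p3=3, p4=1, p5=3, p6=4) → (p0=6, p1=10, p2=8, p3=3, p4=1, p5=3, p6=4)
step 3: fire β:  (p0=6, p1=10, p2=8, p3=3, p4=1, p5=3, p6=4) → (p0=7, p1=13, p2=10, p3=3, p4=1, p5=3, p6=4)
step 4: fire β:  (p0=7, p1=13, p2=10, p3=3, p4=1, p5=3, p6=4) → (p0=8, p1=16, p2=12, p3=3, p4=1, p5=3, p6=4)

(p0=8, p1=16, p2=12, p3=3, p4=1, p5=3, p6=4)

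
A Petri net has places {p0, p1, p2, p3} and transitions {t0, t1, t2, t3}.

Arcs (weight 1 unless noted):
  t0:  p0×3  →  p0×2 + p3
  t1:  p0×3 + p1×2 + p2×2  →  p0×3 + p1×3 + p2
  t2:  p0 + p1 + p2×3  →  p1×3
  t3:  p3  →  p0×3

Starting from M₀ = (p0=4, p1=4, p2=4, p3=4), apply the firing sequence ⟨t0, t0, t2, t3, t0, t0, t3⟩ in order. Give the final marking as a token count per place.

step 1: fire t0:  (p0=4, p1=4, p2=4, p3=4) → (p0=3, p1=4, p2=4, p3=5)
step 2: fire t0:  (p0=3, p1=4, p2=4, p3=5) → (p0=2, p1=4, p2=4, p3=6)
step 3: fire t2:  (p0=2, p1=4, p2=4, p3=6) → (p0=1, p1=6, p2=1, p3=6)
step 4: fire t3:  (p0=1, p1=6, p2=1, p3=6) → (p0=4, p1=6, p2=1, p3=5)
step 5: fire t0:  (p0=4, p1=6, p2=1, p3=5) → (p0=3, p1=6, p2=1, p3=6)
step 6: fire t0:  (p0=3, p1=6, p2=1, p3=6) → (p0=2, p1=6, p2=1, p3=7)
step 7: fire t3:  (p0=2, p1=6, p2=1, p3=7) → (p0=5, p1=6, p2=1, p3=6)

(p0=5, p1=6, p2=1, p3=6)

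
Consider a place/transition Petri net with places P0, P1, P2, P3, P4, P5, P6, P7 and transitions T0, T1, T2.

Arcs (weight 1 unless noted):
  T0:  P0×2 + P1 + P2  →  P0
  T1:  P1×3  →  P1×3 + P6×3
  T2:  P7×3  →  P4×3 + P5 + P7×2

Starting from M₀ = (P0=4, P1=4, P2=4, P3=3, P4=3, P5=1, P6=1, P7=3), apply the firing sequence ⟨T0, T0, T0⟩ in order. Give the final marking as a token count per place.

step 1: fire T0:  (P0=4, P1=4, P2=4, P3=3, P4=3, P5=1, P6=1, P7=3) → (P0=3, P1=3, P2=3, P3=3, P4=3, P5=1, P6=1, P7=3)
step 2: fire T0:  (P0=3, P1=3, P2=3, P3=3, P4=3, P5=1, P6=1, P7=3) → (P0=2, P1=2, P2=2, P3=3, P4=3, P5=1, P6=1, P7=3)
step 3: fire T0:  (P0=2, P1=2, P2=2, P3=3, P4=3, P5=1, P6=1, P7=3) → (P0=1, P1=1, P2=1, P3=3, P4=3, P5=1, P6=1, P7=3)

(P0=1, P1=1, P2=1, P3=3, P4=3, P5=1, P6=1, P7=3)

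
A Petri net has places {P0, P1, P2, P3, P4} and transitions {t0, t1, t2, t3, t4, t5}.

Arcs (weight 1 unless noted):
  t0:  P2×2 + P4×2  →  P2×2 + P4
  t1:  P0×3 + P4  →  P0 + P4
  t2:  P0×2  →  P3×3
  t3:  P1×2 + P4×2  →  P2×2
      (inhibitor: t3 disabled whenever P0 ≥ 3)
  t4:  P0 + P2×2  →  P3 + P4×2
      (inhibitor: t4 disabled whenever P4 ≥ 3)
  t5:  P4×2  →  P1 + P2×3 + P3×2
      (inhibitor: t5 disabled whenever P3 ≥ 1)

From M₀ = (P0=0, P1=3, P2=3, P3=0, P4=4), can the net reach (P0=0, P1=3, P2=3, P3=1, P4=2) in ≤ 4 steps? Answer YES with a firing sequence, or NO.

depth 0: 1 marking
depth 1: 4 markings reached so far
depth 2: 8 markings reached so far
depth 3: 11 markings reached so far
depth 4: 11 markings reached so far
(frontier empty at depth 4; search complete)
target is not among the 11 markings reachable within 4 steps

NO — not reachable within 4 firings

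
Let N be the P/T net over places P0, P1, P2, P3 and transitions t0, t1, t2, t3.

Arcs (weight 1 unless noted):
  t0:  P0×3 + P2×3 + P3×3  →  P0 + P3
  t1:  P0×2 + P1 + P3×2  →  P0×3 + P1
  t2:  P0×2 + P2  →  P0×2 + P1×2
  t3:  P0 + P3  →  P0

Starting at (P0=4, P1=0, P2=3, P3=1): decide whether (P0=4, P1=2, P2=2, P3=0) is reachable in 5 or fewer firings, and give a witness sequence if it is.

step 1: fire t2:  (P0=4, P1=0, P2=3, P3=1) → (P0=4, P1=2, P2=2, P3=1)
step 2: fire t3:  (P0=4, P1=2, P2=2, P3=1) → (P0=4, P1=2, P2=2, P3=0)

YES — reachable via ⟨t2, t3⟩ (2 firings)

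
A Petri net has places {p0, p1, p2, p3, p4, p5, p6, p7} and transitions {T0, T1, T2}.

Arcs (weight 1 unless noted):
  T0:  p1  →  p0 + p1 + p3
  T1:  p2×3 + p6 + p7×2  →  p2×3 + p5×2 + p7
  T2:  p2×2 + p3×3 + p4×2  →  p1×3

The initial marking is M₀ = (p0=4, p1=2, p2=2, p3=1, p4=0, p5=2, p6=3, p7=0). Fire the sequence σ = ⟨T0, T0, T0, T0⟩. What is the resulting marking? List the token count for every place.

(p0=8, p1=2, p2=2, p3=5, p4=0, p5=2, p6=3, p7=0)

step 1: fire T0:  (p0=4, p1=2, p2=2, p3=1, p4=0, p5=2, p6=3, p7=0) → (p0=5, p1=2, p2=2, p3=2, p4=0, p5=2, p6=3, p7=0)
step 2: fire T0:  (p0=5, p1=2, p2=2, p3=2, p4=0, p5=2, p6=3, p7=0) → (p0=6, p1=2, p2=2, p3=3, p4=0, p5=2, p6=3, p7=0)
step 3: fire T0:  (p0=6, p1=2, p2=2, p3=3, p4=0, p5=2, p6=3, p7=0) → (p0=7, p1=2, p2=2, p3=4, p4=0, p5=2, p6=3, p7=0)
step 4: fire T0:  (p0=7, p1=2, p2=2, p3=4, p4=0, p5=2, p6=3, p7=0) → (p0=8, p1=2, p2=2, p3=5, p4=0, p5=2, p6=3, p7=0)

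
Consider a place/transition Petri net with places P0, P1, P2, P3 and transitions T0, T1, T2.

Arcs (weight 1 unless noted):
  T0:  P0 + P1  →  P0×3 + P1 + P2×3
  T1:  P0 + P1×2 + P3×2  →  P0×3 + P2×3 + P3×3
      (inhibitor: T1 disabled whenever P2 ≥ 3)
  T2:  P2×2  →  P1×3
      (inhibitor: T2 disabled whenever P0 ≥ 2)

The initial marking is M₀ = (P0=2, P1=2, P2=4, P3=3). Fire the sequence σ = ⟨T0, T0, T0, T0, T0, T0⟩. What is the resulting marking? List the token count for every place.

step 1: fire T0:  (P0=2, P1=2, P2=4, P3=3) → (P0=4, P1=2, P2=7, P3=3)
step 2: fire T0:  (P0=4, P1=2, P2=7, P3=3) → (P0=6, P1=2, P2=10, P3=3)
step 3: fire T0:  (P0=6, P1=2, P2=10, P3=3) → (P0=8, P1=2, P2=13, P3=3)
step 4: fire T0:  (P0=8, P1=2, P2=13, P3=3) → (P0=10, P1=2, P2=16, P3=3)
step 5: fire T0:  (P0=10, P1=2, P2=16, P3=3) → (P0=12, P1=2, P2=19, P3=3)
step 6: fire T0:  (P0=12, P1=2, P2=19, P3=3) → (P0=14, P1=2, P2=22, P3=3)

(P0=14, P1=2, P2=22, P3=3)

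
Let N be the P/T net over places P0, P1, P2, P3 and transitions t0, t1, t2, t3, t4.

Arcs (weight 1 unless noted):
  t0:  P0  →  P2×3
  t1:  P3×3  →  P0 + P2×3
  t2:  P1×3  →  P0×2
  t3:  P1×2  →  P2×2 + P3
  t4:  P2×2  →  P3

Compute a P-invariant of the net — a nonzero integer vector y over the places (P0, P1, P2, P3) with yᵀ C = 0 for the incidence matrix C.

y = (P0:3, P1:2, P2:1, P3:2)

Incidence matrix C (rows=places, cols=transitions):
       t0   t1   t2   t3   t4
   P0  -1    1    2    0    0
   P1   0    0   -3   -2    0
   P2   3    3    0    2   -2
   P3   0   -3    0    1    1

Candidate y = [3, 2, 1, 2]; check y·C column-wise:
  col t0: 3·-1 + 2·0 + 1·3 + 2·0 = 0
  col t1: 3·1 + 2·0 + 1·3 + 2·-3 = 0
  col t2: 3·2 + 2·-3 + 1·0 + 2·0 = 0
  col t3: 3·0 + 2·-2 + 1·2 + 2·1 = 0
  col t4: 3·0 + 2·0 + 1·-2 + 2·1 = 0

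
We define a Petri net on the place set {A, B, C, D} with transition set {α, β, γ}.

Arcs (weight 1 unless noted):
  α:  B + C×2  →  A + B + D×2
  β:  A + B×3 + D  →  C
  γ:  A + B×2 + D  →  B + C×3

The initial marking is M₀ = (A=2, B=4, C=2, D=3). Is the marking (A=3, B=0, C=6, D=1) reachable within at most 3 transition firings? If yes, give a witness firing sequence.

NO — not reachable within 3 firings

depth 0: 1 marking
depth 1: 4 markings reached so far
depth 2: 8 markings reached so far
depth 3: 11 markings reached so far
target is not among the 11 markings reachable within 3 steps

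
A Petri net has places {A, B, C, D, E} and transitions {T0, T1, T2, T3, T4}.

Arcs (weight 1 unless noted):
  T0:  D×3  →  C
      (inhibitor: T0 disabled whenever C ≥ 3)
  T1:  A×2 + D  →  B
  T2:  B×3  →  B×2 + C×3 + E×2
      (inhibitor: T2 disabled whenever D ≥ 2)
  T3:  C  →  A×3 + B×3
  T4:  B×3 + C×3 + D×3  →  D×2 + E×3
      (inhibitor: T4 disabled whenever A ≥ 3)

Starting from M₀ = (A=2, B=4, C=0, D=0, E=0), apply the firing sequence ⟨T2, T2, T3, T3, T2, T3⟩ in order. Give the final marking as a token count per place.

(A=11, B=10, C=6, D=0, E=6)

step 1: fire T2:  (A=2, B=4, C=0, D=0, E=0) → (A=2, B=3, C=3, D=0, E=2)
step 2: fire T2:  (A=2, B=3, C=3, D=0, E=2) → (A=2, B=2, C=6, D=0, E=4)
step 3: fire T3:  (A=2, B=2, C=6, D=0, E=4) → (A=5, B=5, C=5, D=0, E=4)
step 4: fire T3:  (A=5, B=5, C=5, D=0, E=4) → (A=8, B=8, C=4, D=0, E=4)
step 5: fire T2:  (A=8, B=8, C=4, D=0, E=4) → (A=8, B=7, C=7, D=0, E=6)
step 6: fire T3:  (A=8, B=7, C=7, D=0, E=6) → (A=11, B=10, C=6, D=0, E=6)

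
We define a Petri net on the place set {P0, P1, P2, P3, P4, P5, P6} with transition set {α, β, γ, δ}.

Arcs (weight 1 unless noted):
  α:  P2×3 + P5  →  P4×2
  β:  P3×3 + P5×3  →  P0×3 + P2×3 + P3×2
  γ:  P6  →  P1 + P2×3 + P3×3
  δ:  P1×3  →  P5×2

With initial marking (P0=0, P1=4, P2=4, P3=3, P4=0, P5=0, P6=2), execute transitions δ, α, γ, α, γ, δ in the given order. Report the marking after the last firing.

(P0=0, P1=0, P2=4, P3=9, P4=4, P5=2, P6=0)

step 1: fire δ:  (P0=0, P1=4, P2=4, P3=3, P4=0, P5=0, P6=2) → (P0=0, P1=1, P2=4, P3=3, P4=0, P5=2, P6=2)
step 2: fire α:  (P0=0, P1=1, P2=4, P3=3, P4=0, P5=2, P6=2) → (P0=0, P1=1, P2=1, P3=3, P4=2, P5=1, P6=2)
step 3: fire γ:  (P0=0, P1=1, P2=1, P3=3, P4=2, P5=1, P6=2) → (P0=0, P1=2, P2=4, P3=6, P4=2, P5=1, P6=1)
step 4: fire α:  (P0=0, P1=2, P2=4, P3=6, P4=2, P5=1, P6=1) → (P0=0, P1=2, P2=1, P3=6, P4=4, P5=0, P6=1)
step 5: fire γ:  (P0=0, P1=2, P2=1, P3=6, P4=4, P5=0, P6=1) → (P0=0, P1=3, P2=4, P3=9, P4=4, P5=0, P6=0)
step 6: fire δ:  (P0=0, P1=3, P2=4, P3=9, P4=4, P5=0, P6=0) → (P0=0, P1=0, P2=4, P3=9, P4=4, P5=2, P6=0)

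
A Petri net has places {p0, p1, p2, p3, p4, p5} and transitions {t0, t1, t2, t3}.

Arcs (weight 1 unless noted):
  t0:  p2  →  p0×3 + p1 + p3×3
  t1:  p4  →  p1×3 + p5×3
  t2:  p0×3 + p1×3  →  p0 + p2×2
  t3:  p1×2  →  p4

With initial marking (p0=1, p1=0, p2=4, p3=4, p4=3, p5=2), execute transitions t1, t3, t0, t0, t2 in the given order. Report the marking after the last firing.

step 1: fire t1:  (p0=1, p1=0, p2=4, p3=4, p4=3, p5=2) → (p0=1, p1=3, p2=4, p3=4, p4=2, p5=5)
step 2: fire t3:  (p0=1, p1=3, p2=4, p3=4, p4=2, p5=5) → (p0=1, p1=1, p2=4, p3=4, p4=3, p5=5)
step 3: fire t0:  (p0=1, p1=1, p2=4, p3=4, p4=3, p5=5) → (p0=4, p1=2, p2=3, p3=7, p4=3, p5=5)
step 4: fire t0:  (p0=4, p1=2, p2=3, p3=7, p4=3, p5=5) → (p0=7, p1=3, p2=2, p3=10, p4=3, p5=5)
step 5: fire t2:  (p0=7, p1=3, p2=2, p3=10, p4=3, p5=5) → (p0=5, p1=0, p2=4, p3=10, p4=3, p5=5)

(p0=5, p1=0, p2=4, p3=10, p4=3, p5=5)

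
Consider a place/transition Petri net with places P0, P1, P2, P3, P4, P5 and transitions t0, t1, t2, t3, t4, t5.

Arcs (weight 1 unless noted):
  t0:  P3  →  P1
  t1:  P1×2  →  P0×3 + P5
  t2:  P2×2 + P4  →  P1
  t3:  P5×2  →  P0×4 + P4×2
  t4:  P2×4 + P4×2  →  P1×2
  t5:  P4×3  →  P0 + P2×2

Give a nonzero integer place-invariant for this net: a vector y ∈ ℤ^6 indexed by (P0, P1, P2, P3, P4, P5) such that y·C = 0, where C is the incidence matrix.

Incidence matrix C (rows=places, cols=transitions):
       t0   t1   t2   t3   t4   t5
   P0   0    3    0    4    0    1
   P1   1   -2    1    0    2    0
   P2   0    0   -2    0   -4    2
   P3  -1    0    0    0    0    0
   P4   0    0   -1    2   -2   -3
   P5   0    1    0   -2    0    0

Candidate y = [1, 3, 1, 3, 1, 3]; check y·C column-wise:
  col t0: 1·0 + 3·1 + 1·0 + 3·-1 + 1·0 + 3·0 = 0
  col t1: 1·3 + 3·-2 + 1·0 + 3·0 + 1·0 + 3·1 = 0
  col t2: 1·0 + 3·1 + 1·-2 + 3·0 + 1·-1 + 3·0 = 0
  col t3: 1·4 + 3·0 + 1·0 + 3·0 + 1·2 + 3·-2 = 0
  col t4: 1·0 + 3·2 + 1·-4 + 3·0 + 1·-2 + 3·0 = 0
  col t5: 1·1 + 3·0 + 1·2 + 3·0 + 1·-3 + 3·0 = 0

y = (P0:1, P1:3, P2:1, P3:3, P4:1, P5:3)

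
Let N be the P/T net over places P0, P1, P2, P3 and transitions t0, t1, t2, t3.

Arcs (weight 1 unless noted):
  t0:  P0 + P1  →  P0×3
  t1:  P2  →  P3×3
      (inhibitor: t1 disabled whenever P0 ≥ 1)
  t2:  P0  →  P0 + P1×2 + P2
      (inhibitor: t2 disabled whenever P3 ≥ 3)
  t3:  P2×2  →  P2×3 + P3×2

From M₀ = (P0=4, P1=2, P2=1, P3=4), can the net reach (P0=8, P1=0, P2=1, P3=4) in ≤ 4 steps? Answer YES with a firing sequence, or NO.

YES — reachable via ⟨t0, t0⟩ (2 firings)

step 1: fire t0:  (P0=4, P1=2, P2=1, P3=4) → (P0=6, P1=1, P2=1, P3=4)
step 2: fire t0:  (P0=6, P1=1, P2=1, P3=4) → (P0=8, P1=0, P2=1, P3=4)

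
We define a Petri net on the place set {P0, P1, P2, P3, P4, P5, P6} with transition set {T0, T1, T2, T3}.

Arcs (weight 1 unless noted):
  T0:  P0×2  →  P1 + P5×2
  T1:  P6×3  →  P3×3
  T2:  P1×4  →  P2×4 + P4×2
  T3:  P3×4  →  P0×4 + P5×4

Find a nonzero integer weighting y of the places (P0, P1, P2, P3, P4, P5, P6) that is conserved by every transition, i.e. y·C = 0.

y = (P0:0, P1:0, P2:1, P3:0, P4:-2, P5:0, P6:0)

Incidence matrix C (rows=places, cols=transitions):
       T0   T1   T2   T3
   P0  -2    0    0    4
   P1   1    0   -4    0
   P2   0    0    4    0
   P3   0    3    0   -4
   P4   0    0    2    0
   P5   2    0    0    4
   P6   0   -3    0    0

Candidate y = [0, 0, 1, 0, -2, 0, 0]; check y·C column-wise:
  col T0: 0·-2 + 0·1 + 1·0 + -2·0 + 0·2 = 0
  col T1: 1·0 + 0·3 + -2·0 + 0·-3 = 0
  col T2: 0·-4 + 1·4 + -2·2 = 0
  col T3: 0·4 + 1·0 + 0·-4 + -2·0 + 0·4 = 0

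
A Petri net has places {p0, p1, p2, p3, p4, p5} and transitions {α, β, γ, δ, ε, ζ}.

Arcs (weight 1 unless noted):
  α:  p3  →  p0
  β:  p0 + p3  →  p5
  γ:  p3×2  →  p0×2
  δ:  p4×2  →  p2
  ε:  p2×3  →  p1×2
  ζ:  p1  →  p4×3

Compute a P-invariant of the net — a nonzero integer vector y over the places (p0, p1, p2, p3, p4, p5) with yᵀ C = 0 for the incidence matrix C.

Incidence matrix C (rows=places, cols=transitions):
        α    β    γ    δ    ε    ζ
   p0   1   -1    2    0    0    0
   p1   0    0    0    0    2   -1
   p2   0    0    0    1   -3    0
   p3  -1   -1   -2    0    0    0
   p4   0    0    0   -2    0    3
   p5   0    1    0    0    0    0

Candidate y = [0, 3, 2, 0, 1, 0]; check y·C column-wise:
  col α: 0·1 + 3·0 + 2·0 + 0·-1 + 1·0 = 0
  col β: 0·-1 + 3·0 + 2·0 + 0·-1 + 1·0 + 0·1 = 0
  col γ: 0·2 + 3·0 + 2·0 + 0·-2 + 1·0 = 0
  col δ: 3·0 + 2·1 + 1·-2 = 0
  col ε: 3·2 + 2·-3 + 1·0 = 0
  col ζ: 3·-1 + 2·0 + 1·3 = 0

y = (p0:0, p1:3, p2:2, p3:0, p4:1, p5:0)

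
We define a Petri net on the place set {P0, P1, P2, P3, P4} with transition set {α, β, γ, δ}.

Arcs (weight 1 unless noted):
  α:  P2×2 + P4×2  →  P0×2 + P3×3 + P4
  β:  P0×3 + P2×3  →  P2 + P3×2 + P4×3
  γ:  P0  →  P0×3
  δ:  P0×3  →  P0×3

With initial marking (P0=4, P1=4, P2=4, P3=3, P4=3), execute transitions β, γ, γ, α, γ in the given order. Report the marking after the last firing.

(P0=9, P1=4, P2=0, P3=8, P4=5)

step 1: fire β:  (P0=4, P1=4, P2=4, P3=3, P4=3) → (P0=1, P1=4, P2=2, P3=5, P4=6)
step 2: fire γ:  (P0=1, P1=4, P2=2, P3=5, P4=6) → (P0=3, P1=4, P2=2, P3=5, P4=6)
step 3: fire γ:  (P0=3, P1=4, P2=2, P3=5, P4=6) → (P0=5, P1=4, P2=2, P3=5, P4=6)
step 4: fire α:  (P0=5, P1=4, P2=2, P3=5, P4=6) → (P0=7, P1=4, P2=0, P3=8, P4=5)
step 5: fire γ:  (P0=7, P1=4, P2=0, P3=8, P4=5) → (P0=9, P1=4, P2=0, P3=8, P4=5)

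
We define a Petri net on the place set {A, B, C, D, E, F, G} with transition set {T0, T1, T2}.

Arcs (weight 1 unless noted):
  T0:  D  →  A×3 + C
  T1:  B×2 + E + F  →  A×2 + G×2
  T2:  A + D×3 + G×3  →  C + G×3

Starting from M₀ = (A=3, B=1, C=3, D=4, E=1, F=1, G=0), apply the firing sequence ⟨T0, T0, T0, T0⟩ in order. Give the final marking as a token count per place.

step 1: fire T0:  (A=3, B=1, C=3, D=4, E=1, F=1, G=0) → (A=6, B=1, C=4, D=3, E=1, F=1, G=0)
step 2: fire T0:  (A=6, B=1, C=4, D=3, E=1, F=1, G=0) → (A=9, B=1, C=5, D=2, E=1, F=1, G=0)
step 3: fire T0:  (A=9, B=1, C=5, D=2, E=1, F=1, G=0) → (A=12, B=1, C=6, D=1, E=1, F=1, G=0)
step 4: fire T0:  (A=12, B=1, C=6, D=1, E=1, F=1, G=0) → (A=15, B=1, C=7, D=0, E=1, F=1, G=0)

(A=15, B=1, C=7, D=0, E=1, F=1, G=0)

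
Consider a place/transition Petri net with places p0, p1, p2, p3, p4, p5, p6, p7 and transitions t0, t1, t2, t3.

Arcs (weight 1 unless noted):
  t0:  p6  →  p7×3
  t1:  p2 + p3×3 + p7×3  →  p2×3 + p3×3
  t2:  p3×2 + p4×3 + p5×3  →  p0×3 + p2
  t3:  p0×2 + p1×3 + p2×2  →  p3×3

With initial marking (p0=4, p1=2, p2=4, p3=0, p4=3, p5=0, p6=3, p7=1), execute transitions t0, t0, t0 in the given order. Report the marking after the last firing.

(p0=4, p1=2, p2=4, p3=0, p4=3, p5=0, p6=0, p7=10)

step 1: fire t0:  (p0=4, p1=2, p2=4, p3=0, p4=3, p5=0, p6=3, p7=1) → (p0=4, p1=2, p2=4, p3=0, p4=3, p5=0, p6=2, p7=4)
step 2: fire t0:  (p0=4, p1=2, p2=4, p3=0, p4=3, p5=0, p6=2, p7=4) → (p0=4, p1=2, p2=4, p3=0, p4=3, p5=0, p6=1, p7=7)
step 3: fire t0:  (p0=4, p1=2, p2=4, p3=0, p4=3, p5=0, p6=1, p7=7) → (p0=4, p1=2, p2=4, p3=0, p4=3, p5=0, p6=0, p7=10)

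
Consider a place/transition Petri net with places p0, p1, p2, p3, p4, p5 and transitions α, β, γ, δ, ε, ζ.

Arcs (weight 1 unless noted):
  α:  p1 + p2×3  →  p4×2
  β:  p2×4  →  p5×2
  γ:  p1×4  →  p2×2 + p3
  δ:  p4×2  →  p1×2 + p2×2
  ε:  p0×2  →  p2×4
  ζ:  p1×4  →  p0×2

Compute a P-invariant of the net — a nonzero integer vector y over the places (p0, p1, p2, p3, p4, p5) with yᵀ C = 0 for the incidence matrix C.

Incidence matrix C (rows=places, cols=transitions):
        α    β    γ    δ    ε    ζ
   p0   0    0    0    0   -2    2
   p1  -1    0   -4    2    0   -4
   p2  -3   -4    2    2    4    0
   p3   0    0    1    0    0    0
   p4   2    0    0   -2    0    0
   p5   0    2    0    0    0    0

Candidate y = [2, 1, 1, 2, 2, 2]; check y·C column-wise:
  col α: 2·0 + 1·-1 + 1·-3 + 2·0 + 2·2 + 2·0 = 0
  col β: 2·0 + 1·0 + 1·-4 + 2·0 + 2·0 + 2·2 = 0
  col γ: 2·0 + 1·-4 + 1·2 + 2·1 + 2·0 + 2·0 = 0
  col δ: 2·0 + 1·2 + 1·2 + 2·0 + 2·-2 + 2·0 = 0
  col ε: 2·-2 + 1·0 + 1·4 + 2·0 + 2·0 + 2·0 = 0
  col ζ: 2·2 + 1·-4 + 1·0 + 2·0 + 2·0 + 2·0 = 0

y = (p0:2, p1:1, p2:1, p3:2, p4:2, p5:2)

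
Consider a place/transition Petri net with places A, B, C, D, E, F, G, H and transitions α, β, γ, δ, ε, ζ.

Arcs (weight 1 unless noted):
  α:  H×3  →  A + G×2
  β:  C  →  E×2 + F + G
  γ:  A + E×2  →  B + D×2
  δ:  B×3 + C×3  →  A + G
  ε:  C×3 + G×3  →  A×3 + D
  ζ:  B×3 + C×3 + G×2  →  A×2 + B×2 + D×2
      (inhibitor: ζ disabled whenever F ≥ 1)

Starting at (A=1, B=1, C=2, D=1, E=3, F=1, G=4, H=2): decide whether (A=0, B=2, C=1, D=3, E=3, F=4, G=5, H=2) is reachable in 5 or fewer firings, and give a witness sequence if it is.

NO — not reachable within 5 firings

depth 0: 1 marking
depth 1: 3 markings reached so far
depth 2: 5 markings reached so far
depth 3: 6 markings reached so far
depth 4: 6 markings reached so far
(frontier empty at depth 4; search complete)
target is not among the 6 markings reachable within 5 steps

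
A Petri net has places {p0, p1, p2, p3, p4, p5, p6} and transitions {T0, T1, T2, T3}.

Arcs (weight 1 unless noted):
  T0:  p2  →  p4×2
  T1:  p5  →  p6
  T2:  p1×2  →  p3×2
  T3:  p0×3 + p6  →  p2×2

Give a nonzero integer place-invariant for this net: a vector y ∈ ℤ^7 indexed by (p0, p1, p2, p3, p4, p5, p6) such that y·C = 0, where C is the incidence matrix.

Incidence matrix C (rows=places, cols=transitions):
       T0   T1   T2   T3
   p0   0    0    0   -3
   p1   0    0   -2    0
   p2  -1    0    0    2
   p3   0    0    2    0
   p4   2    0    0    0
   p5   0   -1    0    0
   p6   0    1    0   -1

Candidate y = [0, 1, 0, 1, 0, 0, 0]; check y·C column-wise:
  col T0: 1·0 + 0·-1 + 1·0 + 0·2 = 0
  col T1: 1·0 + 1·0 + 0·-1 + 0·1 = 0
  col T2: 1·-2 + 1·2 = 0
  col T3: 0·-3 + 1·0 + 0·2 + 1·0 + 0·-1 = 0

y = (p0:0, p1:1, p2:0, p3:1, p4:0, p5:0, p6:0)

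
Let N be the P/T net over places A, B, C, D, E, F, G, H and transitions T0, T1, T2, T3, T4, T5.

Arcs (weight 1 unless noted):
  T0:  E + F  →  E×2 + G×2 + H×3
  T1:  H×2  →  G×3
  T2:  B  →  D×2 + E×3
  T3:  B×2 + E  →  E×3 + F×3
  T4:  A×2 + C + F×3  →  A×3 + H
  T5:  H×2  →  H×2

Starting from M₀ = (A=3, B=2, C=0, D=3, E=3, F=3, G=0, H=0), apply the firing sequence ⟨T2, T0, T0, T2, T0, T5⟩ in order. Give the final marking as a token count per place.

(A=3, B=0, C=0, D=7, E=12, F=0, G=6, H=9)

step 1: fire T2:  (A=3, B=2, C=0, D=3, E=3, F=3, G=0, H=0) → (A=3, B=1, C=0, D=5, E=6, F=3, G=0, H=0)
step 2: fire T0:  (A=3, B=1, C=0, D=5, E=6, F=3, G=0, H=0) → (A=3, B=1, C=0, D=5, E=7, F=2, G=2, H=3)
step 3: fire T0:  (A=3, B=1, C=0, D=5, E=7, F=2, G=2, H=3) → (A=3, B=1, C=0, D=5, E=8, F=1, G=4, H=6)
step 4: fire T2:  (A=3, B=1, C=0, D=5, E=8, F=1, G=4, H=6) → (A=3, B=0, C=0, D=7, E=11, F=1, G=4, H=6)
step 5: fire T0:  (A=3, B=0, C=0, D=7, E=11, F=1, G=4, H=6) → (A=3, B=0, C=0, D=7, E=12, F=0, G=6, H=9)
step 6: fire T5:  (A=3, B=0, C=0, D=7, E=12, F=0, G=6, H=9) → (A=3, B=0, C=0, D=7, E=12, F=0, G=6, H=9)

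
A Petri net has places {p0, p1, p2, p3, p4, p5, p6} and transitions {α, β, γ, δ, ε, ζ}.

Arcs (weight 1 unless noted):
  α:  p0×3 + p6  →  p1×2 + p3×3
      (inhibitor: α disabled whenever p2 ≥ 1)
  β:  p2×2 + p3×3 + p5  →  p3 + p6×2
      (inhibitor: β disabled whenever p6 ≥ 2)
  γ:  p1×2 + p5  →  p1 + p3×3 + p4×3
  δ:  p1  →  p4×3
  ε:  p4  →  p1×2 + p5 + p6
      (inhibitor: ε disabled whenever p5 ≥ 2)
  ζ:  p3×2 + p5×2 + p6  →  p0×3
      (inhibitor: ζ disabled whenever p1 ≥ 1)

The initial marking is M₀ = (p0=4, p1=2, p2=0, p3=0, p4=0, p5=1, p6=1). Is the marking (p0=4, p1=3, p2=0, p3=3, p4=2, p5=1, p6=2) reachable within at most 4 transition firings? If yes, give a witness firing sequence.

YES — reachable via ⟨γ, ε⟩ (2 firings)

step 1: fire γ:  (p0=4, p1=2, p2=0, p3=0, p4=0, p5=1, p6=1) → (p0=4, p1=1, p2=0, p3=3, p4=3, p5=0, p6=1)
step 2: fire ε:  (p0=4, p1=1, p2=0, p3=3, p4=3, p5=0, p6=1) → (p0=4, p1=3, p2=0, p3=3, p4=2, p5=1, p6=2)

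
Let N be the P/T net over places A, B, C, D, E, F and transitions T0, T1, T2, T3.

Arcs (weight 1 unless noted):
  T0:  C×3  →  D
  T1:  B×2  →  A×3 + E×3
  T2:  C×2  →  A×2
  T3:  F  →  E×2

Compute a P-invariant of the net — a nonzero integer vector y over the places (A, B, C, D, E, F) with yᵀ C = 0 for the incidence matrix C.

y = (A:2, B:3, C:2, D:6, E:0, F:0)

Incidence matrix C (rows=places, cols=transitions):
       T0   T1   T2   T3
    A   0    3    2    0
    B   0   -2    0    0
    C  -3    0   -2    0
    D   1    0    0    0
    E   0    3    0    2
    F   0    0    0   -1

Candidate y = [2, 3, 2, 6, 0, 0]; check y·C column-wise:
  col T0: 2·0 + 3·0 + 2·-3 + 6·1 = 0
  col T1: 2·3 + 3·-2 + 2·0 + 6·0 + 0·3 = 0
  col T2: 2·2 + 3·0 + 2·-2 + 6·0 = 0
  col T3: 2·0 + 3·0 + 2·0 + 6·0 + 0·2 + 0·-1 = 0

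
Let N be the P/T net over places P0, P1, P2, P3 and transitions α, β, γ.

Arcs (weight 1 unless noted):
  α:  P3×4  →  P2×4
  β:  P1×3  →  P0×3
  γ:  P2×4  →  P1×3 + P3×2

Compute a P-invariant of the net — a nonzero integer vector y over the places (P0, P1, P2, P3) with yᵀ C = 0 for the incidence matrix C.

Incidence matrix C (rows=places, cols=transitions):
        α    β    γ
   P0   0    3    0
   P1   0   -3    3
   P2   4    0   -4
   P3  -4    0    2

Candidate y = [2, 2, 3, 3]; check y·C column-wise:
  col α: 2·0 + 2·0 + 3·4 + 3·-4 = 0
  col β: 2·3 + 2·-3 + 3·0 + 3·0 = 0
  col γ: 2·0 + 2·3 + 3·-4 + 3·2 = 0

y = (P0:2, P1:2, P2:3, P3:3)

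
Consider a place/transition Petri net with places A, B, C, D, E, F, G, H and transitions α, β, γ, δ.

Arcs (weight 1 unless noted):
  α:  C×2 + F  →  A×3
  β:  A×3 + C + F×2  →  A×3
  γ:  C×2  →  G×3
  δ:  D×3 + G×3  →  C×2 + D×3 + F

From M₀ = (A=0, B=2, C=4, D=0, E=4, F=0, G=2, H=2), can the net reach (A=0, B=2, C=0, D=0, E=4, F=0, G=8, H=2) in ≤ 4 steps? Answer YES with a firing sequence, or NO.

YES — reachable via ⟨γ, γ⟩ (2 firings)

step 1: fire γ:  (A=0, B=2, C=4, D=0, E=4, F=0, G=2, H=2) → (A=0, B=2, C=2, D=0, E=4, F=0, G=5, H=2)
step 2: fire γ:  (A=0, B=2, C=2, D=0, E=4, F=0, G=5, H=2) → (A=0, B=2, C=0, D=0, E=4, F=0, G=8, H=2)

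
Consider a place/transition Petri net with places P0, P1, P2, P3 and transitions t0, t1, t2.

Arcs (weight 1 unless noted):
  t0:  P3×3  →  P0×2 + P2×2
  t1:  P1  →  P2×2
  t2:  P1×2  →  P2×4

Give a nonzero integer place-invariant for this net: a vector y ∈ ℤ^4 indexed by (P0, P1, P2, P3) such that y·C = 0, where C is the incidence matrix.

y = (P0:1, P1:-2, P2:-1, P3:0)

Incidence matrix C (rows=places, cols=transitions):
       t0   t1   t2
   P0   2    0    0
   P1   0   -1   -2
   P2   2    2    4
   P3  -3    0    0

Candidate y = [1, -2, -1, 0]; check y·C column-wise:
  col t0: 1·2 + -2·0 + -1·2 + 0·-3 = 0
  col t1: 1·0 + -2·-1 + -1·2 = 0
  col t2: 1·0 + -2·-2 + -1·4 = 0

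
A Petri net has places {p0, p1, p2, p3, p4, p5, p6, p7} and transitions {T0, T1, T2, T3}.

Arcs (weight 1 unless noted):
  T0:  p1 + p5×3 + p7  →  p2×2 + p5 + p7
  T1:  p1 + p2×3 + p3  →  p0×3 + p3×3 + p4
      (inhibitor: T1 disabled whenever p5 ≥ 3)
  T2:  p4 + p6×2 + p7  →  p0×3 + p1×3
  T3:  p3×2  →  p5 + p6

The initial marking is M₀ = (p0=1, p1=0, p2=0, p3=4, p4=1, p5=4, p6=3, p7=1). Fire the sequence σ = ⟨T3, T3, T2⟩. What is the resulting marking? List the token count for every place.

(p0=4, p1=3, p2=0, p3=0, p4=0, p5=6, p6=3, p7=0)

step 1: fire T3:  (p0=1, p1=0, p2=0, p3=4, p4=1, p5=4, p6=3, p7=1) → (p0=1, p1=0, p2=0, p3=2, p4=1, p5=5, p6=4, p7=1)
step 2: fire T3:  (p0=1, p1=0, p2=0, p3=2, p4=1, p5=5, p6=4, p7=1) → (p0=1, p1=0, p2=0, p3=0, p4=1, p5=6, p6=5, p7=1)
step 3: fire T2:  (p0=1, p1=0, p2=0, p3=0, p4=1, p5=6, p6=5, p7=1) → (p0=4, p1=3, p2=0, p3=0, p4=0, p5=6, p6=3, p7=0)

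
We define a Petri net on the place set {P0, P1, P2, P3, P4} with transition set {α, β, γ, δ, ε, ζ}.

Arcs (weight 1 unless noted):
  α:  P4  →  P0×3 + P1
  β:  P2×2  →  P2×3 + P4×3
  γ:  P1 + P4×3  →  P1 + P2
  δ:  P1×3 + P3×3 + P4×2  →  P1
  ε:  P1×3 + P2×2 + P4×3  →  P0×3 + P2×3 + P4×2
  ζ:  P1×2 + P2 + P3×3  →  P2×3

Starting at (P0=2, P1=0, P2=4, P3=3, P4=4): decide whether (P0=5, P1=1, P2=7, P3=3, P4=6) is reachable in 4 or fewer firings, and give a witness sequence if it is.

YES — reachable via ⟨α, β, β, γ⟩ (4 firings)

step 1: fire α:  (P0=2, P1=0, P2=4, P3=3, P4=4) → (P0=5, P1=1, P2=4, P3=3, P4=3)
step 2: fire β:  (P0=5, P1=1, P2=4, P3=3, P4=3) → (P0=5, P1=1, P2=5, P3=3, P4=6)
step 3: fire β:  (P0=5, P1=1, P2=5, P3=3, P4=6) → (P0=5, P1=1, P2=6, P3=3, P4=9)
step 4: fire γ:  (P0=5, P1=1, P2=6, P3=3, P4=9) → (P0=5, P1=1, P2=7, P3=3, P4=6)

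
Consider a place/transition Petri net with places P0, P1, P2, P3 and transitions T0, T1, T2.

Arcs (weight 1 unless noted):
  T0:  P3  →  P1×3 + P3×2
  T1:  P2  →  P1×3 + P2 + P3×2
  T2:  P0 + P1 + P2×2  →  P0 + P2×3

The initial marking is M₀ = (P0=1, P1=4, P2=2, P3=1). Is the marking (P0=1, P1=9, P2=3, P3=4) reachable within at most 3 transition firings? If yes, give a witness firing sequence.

YES — reachable via ⟨T0, T1, T2⟩ (3 firings)

step 1: fire T0:  (P0=1, P1=4, P2=2, P3=1) → (P0=1, P1=7, P2=2, P3=2)
step 2: fire T1:  (P0=1, P1=7, P2=2, P3=2) → (P0=1, P1=10, P2=2, P3=4)
step 3: fire T2:  (P0=1, P1=10, P2=2, P3=4) → (P0=1, P1=9, P2=3, P3=4)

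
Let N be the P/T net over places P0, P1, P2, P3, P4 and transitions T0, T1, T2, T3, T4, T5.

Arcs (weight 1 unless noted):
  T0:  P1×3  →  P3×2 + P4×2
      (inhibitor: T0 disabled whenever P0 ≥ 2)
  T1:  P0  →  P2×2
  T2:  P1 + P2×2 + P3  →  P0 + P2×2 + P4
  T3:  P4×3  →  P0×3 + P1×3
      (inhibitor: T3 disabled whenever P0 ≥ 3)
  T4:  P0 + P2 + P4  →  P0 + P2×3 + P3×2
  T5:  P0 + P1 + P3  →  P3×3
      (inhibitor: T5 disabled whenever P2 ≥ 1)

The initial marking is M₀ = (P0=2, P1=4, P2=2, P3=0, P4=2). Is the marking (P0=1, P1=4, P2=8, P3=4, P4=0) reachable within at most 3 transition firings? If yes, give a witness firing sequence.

YES — reachable via ⟨T1, T4, T4⟩ (3 firings)

step 1: fire T1:  (P0=2, P1=4, P2=2, P3=0, P4=2) → (P0=1, P1=4, P2=4, P3=0, P4=2)
step 2: fire T4:  (P0=1, P1=4, P2=4, P3=0, P4=2) → (P0=1, P1=4, P2=6, P3=2, P4=1)
step 3: fire T4:  (P0=1, P1=4, P2=6, P3=2, P4=1) → (P0=1, P1=4, P2=8, P3=4, P4=0)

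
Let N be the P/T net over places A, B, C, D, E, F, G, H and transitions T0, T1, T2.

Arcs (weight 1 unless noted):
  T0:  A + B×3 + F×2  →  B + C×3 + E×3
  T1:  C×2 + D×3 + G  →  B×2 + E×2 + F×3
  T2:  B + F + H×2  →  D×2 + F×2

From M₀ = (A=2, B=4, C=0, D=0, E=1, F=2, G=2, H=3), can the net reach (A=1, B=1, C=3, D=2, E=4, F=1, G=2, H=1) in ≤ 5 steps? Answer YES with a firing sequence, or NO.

step 1: fire T2:  (A=2, B=4, C=0, D=0, E=1, F=2, G=2, H=3) → (A=2, B=3, C=0, D=2, E=1, F=3, G=2, H=1)
step 2: fire T0:  (A=2, B=3, C=0, D=2, E=1, F=3, G=2, H=1) → (A=1, B=1, C=3, D=2, E=4, F=1, G=2, H=1)

YES — reachable via ⟨T2, T0⟩ (2 firings)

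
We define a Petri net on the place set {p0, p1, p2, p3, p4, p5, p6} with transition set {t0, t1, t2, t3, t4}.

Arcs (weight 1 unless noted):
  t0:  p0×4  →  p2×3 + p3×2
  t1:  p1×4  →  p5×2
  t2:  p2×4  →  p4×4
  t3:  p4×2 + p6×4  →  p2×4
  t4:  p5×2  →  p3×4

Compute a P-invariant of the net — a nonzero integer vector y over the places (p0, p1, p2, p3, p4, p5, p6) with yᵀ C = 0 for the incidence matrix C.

y = (p0:1, p1:2, p2:0, p3:2, p4:0, p5:4, p6:0)

Incidence matrix C (rows=places, cols=transitions):
       t0   t1   t2   t3   t4
   p0  -4    0    0    0    0
   p1   0   -4    0    0    0
   p2   3    0   -4    4    0
   p3   2    0    0    0    4
   p4   0    0    4   -2    0
   p5   0    2    0    0   -2
   p6   0    0    0   -4    0

Candidate y = [1, 2, 0, 2, 0, 4, 0]; check y·C column-wise:
  col t0: 1·-4 + 2·0 + 0·3 + 2·2 + 4·0 = 0
  col t1: 1·0 + 2·-4 + 2·0 + 4·2 = 0
  col t2: 1·0 + 2·0 + 0·-4 + 2·0 + 0·4 + 4·0 = 0
  col t3: 1·0 + 2·0 + 0·4 + 2·0 + 0·-2 + 4·0 + 0·-4 = 0
  col t4: 1·0 + 2·0 + 2·4 + 4·-2 = 0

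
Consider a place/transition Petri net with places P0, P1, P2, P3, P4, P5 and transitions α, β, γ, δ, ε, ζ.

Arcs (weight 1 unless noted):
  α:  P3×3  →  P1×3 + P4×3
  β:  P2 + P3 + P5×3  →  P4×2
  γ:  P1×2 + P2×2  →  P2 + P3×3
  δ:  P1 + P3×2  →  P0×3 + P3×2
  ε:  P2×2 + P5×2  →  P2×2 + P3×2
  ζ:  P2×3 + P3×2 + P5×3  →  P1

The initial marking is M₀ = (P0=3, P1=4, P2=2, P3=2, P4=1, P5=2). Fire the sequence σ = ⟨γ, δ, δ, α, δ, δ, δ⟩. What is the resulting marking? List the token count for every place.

step 1: fire γ:  (P0=3, P1=4, P2=2, P3=2, P4=1, P5=2) → (P0=3, P1=2, P2=1, P3=5, P4=1, P5=2)
step 2: fire δ:  (P0=3, P1=2, P2=1, P3=5, P4=1, P5=2) → (P0=6, P1=1, P2=1, P3=5, P4=1, P5=2)
step 3: fire δ:  (P0=6, P1=1, P2=1, P3=5, P4=1, P5=2) → (P0=9, P1=0, P2=1, P3=5, P4=1, P5=2)
step 4: fire α:  (P0=9, P1=0, P2=1, P3=5, P4=1, P5=2) → (P0=9, P1=3, P2=1, P3=2, P4=4, P5=2)
step 5: fire δ:  (P0=9, P1=3, P2=1, P3=2, P4=4, P5=2) → (P0=12, P1=2, P2=1, P3=2, P4=4, P5=2)
step 6: fire δ:  (P0=12, P1=2, P2=1, P3=2, P4=4, P5=2) → (P0=15, P1=1, P2=1, P3=2, P4=4, P5=2)
step 7: fire δ:  (P0=15, P1=1, P2=1, P3=2, P4=4, P5=2) → (P0=18, P1=0, P2=1, P3=2, P4=4, P5=2)

(P0=18, P1=0, P2=1, P3=2, P4=4, P5=2)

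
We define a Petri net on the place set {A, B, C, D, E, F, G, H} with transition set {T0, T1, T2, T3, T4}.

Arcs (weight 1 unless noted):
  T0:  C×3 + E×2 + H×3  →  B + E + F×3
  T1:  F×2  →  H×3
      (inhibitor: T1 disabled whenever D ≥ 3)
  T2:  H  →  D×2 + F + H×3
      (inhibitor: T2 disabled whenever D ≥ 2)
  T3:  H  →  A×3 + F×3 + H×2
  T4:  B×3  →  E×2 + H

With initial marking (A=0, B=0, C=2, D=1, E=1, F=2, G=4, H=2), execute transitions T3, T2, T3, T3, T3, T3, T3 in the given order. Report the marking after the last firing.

step 1: fire T3:  (A=0, B=0, C=2, D=1, E=1, F=2, G=4, H=2) → (A=3, B=0, C=2, D=1, E=1, F=5, G=4, H=3)
step 2: fire T2:  (A=3, B=0, C=2, D=1, E=1, F=5, G=4, H=3) → (A=3, B=0, C=2, D=3, E=1, F=6, G=4, H=5)
step 3: fire T3:  (A=3, B=0, C=2, D=3, E=1, F=6, G=4, H=5) → (A=6, B=0, C=2, D=3, E=1, F=9, G=4, H=6)
step 4: fire T3:  (A=6, B=0, C=2, D=3, E=1, F=9, G=4, H=6) → (A=9, B=0, C=2, D=3, E=1, F=12, G=4, H=7)
step 5: fire T3:  (A=9, B=0, C=2, D=3, E=1, F=12, G=4, H=7) → (A=12, B=0, C=2, D=3, E=1, F=15, G=4, H=8)
step 6: fire T3:  (A=12, B=0, C=2, D=3, E=1, F=15, G=4, H=8) → (A=15, B=0, C=2, D=3, E=1, F=18, G=4, H=9)
step 7: fire T3:  (A=15, B=0, C=2, D=3, E=1, F=18, G=4, H=9) → (A=18, B=0, C=2, D=3, E=1, F=21, G=4, H=10)

(A=18, B=0, C=2, D=3, E=1, F=21, G=4, H=10)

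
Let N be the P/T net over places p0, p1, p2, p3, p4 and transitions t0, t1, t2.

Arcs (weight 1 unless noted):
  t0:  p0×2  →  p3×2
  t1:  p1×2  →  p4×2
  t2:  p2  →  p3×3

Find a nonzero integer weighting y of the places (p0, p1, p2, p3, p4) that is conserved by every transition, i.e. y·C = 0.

Incidence matrix C (rows=places, cols=transitions):
       t0   t1   t2
   p0  -2    0    0
   p1   0   -2    0
   p2   0    0   -1
   p3   2    0    3
   p4   0    2    0

Candidate y = [1, 0, 3, 1, 0]; check y·C column-wise:
  col t0: 1·-2 + 3·0 + 1·2 = 0
  col t1: 1·0 + 0·-2 + 3·0 + 1·0 + 0·2 = 0
  col t2: 1·0 + 3·-1 + 1·3 = 0

y = (p0:1, p1:0, p2:3, p3:1, p4:0)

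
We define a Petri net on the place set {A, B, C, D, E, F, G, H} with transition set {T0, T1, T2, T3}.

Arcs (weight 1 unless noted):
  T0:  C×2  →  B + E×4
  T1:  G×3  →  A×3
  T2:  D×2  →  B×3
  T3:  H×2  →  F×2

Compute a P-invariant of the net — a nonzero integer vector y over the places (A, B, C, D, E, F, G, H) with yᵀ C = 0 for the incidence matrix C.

Incidence matrix C (rows=places, cols=transitions):
       T0   T1   T2   T3
    A   0    3    0    0
    B   1    0    3    0
    C  -2    0    0    0
    D   0    0   -2    0
    E   4    0    0    0
    F   0    0    0    2
    G   0   -3    0    0
    H   0    0    0   -2

Candidate y = [0, 2, 1, 3, 0, 0, 0, 0]; check y·C column-wise:
  col T0: 2·1 + 1·-2 + 3·0 + 0·4 = 0
  col T1: 0·3 + 2·0 + 1·0 + 3·0 + 0·-3 = 0
  col T2: 2·3 + 1·0 + 3·-2 = 0
  col T3: 2·0 + 1·0 + 3·0 + 0·2 + 0·-2 = 0

y = (A:0, B:2, C:1, D:3, E:0, F:0, G:0, H:0)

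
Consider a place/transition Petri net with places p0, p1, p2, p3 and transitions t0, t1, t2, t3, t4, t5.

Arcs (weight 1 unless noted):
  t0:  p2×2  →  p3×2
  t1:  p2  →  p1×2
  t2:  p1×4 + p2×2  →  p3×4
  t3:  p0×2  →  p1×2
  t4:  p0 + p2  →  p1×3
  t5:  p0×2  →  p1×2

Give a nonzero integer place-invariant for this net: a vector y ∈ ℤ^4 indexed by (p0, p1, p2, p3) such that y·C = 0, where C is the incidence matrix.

Incidence matrix C (rows=places, cols=transitions):
       t0   t1   t2   t3   t4   t5
   p0   0    0    0   -2   -1   -2
   p1   0    2   -4    2    3    2
   p2  -2   -1   -2    0   -1    0
   p3   2    0    4    0    0    0

Candidate y = [1, 1, 2, 2]; check y·C column-wise:
  col t0: 1·0 + 1·0 + 2·-2 + 2·2 = 0
  col t1: 1·0 + 1·2 + 2·-1 + 2·0 = 0
  col t2: 1·0 + 1·-4 + 2·-2 + 2·4 = 0
  col t3: 1·-2 + 1·2 + 2·0 + 2·0 = 0
  col t4: 1·-1 + 1·3 + 2·-1 + 2·0 = 0
  col t5: 1·-2 + 1·2 + 2·0 + 2·0 = 0

y = (p0:1, p1:1, p2:2, p3:2)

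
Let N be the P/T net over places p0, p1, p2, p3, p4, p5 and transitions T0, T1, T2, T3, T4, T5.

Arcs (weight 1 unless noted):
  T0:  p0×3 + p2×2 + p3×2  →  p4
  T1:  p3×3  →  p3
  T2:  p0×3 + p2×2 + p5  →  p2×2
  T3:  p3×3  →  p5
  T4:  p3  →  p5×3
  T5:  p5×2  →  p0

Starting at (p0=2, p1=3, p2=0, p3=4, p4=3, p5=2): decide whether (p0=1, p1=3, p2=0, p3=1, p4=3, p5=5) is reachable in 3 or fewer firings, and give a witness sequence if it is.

depth 0: 1 marking
depth 1: 5 markings reached so far
depth 2: 11 markings reached so far
depth 3: 17 markings reached so far
target is not among the 17 markings reachable within 3 steps

NO — not reachable within 3 firings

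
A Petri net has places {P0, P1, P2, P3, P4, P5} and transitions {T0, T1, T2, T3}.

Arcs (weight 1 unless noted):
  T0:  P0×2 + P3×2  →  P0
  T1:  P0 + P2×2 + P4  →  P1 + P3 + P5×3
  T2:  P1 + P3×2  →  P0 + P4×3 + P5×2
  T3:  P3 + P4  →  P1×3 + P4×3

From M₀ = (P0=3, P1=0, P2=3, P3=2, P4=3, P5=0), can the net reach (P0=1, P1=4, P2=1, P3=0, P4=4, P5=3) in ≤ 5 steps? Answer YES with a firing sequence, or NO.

step 1: fire T0:  (P0=3, P1=0, P2=3, P3=2, P4=3, P5=0) → (P0=2, P1=0, P2=3, P3=0, P4=3, P5=0)
step 2: fire T1:  (P0=2, P1=0, P2=3, P3=0, P4=3, P5=0) → (P0=1, P1=1, P2=1, P3=1, P4=2, P5=3)
step 3: fire T3:  (P0=1, P1=1, P2=1, P3=1, P4=2, P5=3) → (P0=1, P1=4, P2=1, P3=0, P4=4, P5=3)

YES — reachable via ⟨T0, T1, T3⟩ (3 firings)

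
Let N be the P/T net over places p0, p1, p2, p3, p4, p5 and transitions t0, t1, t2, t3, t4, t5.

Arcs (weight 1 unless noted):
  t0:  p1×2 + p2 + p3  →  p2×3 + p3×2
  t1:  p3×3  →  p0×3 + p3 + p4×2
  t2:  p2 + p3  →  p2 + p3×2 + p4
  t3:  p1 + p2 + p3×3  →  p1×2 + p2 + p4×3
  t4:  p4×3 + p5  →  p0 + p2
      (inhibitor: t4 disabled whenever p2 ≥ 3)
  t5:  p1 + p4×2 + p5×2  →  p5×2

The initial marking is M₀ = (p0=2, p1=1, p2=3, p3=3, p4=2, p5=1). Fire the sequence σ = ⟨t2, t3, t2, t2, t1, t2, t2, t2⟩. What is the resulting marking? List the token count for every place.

(p0=5, p1=2, p2=3, p3=4, p4=13, p5=1)

step 1: fire t2:  (p0=2, p1=1, p2=3, p3=3, p4=2, p5=1) → (p0=2, p1=1, p2=3, p3=4, p4=3, p5=1)
step 2: fire t3:  (p0=2, p1=1, p2=3, p3=4, p4=3, p5=1) → (p0=2, p1=2, p2=3, p3=1, p4=6, p5=1)
step 3: fire t2:  (p0=2, p1=2, p2=3, p3=1, p4=6, p5=1) → (p0=2, p1=2, p2=3, p3=2, p4=7, p5=1)
step 4: fire t2:  (p0=2, p1=2, p2=3, p3=2, p4=7, p5=1) → (p0=2, p1=2, p2=3, p3=3, p4=8, p5=1)
step 5: fire t1:  (p0=2, p1=2, p2=3, p3=3, p4=8, p5=1) → (p0=5, p1=2, p2=3, p3=1, p4=10, p5=1)
step 6: fire t2:  (p0=5, p1=2, p2=3, p3=1, p4=10, p5=1) → (p0=5, p1=2, p2=3, p3=2, p4=11, p5=1)
step 7: fire t2:  (p0=5, p1=2, p2=3, p3=2, p4=11, p5=1) → (p0=5, p1=2, p2=3, p3=3, p4=12, p5=1)
step 8: fire t2:  (p0=5, p1=2, p2=3, p3=3, p4=12, p5=1) → (p0=5, p1=2, p2=3, p3=4, p4=13, p5=1)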